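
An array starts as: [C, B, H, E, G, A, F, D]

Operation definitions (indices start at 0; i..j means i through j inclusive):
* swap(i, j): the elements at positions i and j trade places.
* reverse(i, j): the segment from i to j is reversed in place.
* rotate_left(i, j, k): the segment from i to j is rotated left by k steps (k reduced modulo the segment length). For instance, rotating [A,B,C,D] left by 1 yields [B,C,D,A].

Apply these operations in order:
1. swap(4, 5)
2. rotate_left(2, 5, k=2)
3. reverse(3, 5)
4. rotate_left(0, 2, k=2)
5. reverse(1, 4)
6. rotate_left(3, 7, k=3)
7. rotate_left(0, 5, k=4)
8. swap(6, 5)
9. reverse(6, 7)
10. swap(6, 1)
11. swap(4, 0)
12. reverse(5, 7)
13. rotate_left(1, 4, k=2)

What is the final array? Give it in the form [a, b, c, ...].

After 1 (swap(4, 5)): [C, B, H, E, A, G, F, D]
After 2 (rotate_left(2, 5, k=2)): [C, B, A, G, H, E, F, D]
After 3 (reverse(3, 5)): [C, B, A, E, H, G, F, D]
After 4 (rotate_left(0, 2, k=2)): [A, C, B, E, H, G, F, D]
After 5 (reverse(1, 4)): [A, H, E, B, C, G, F, D]
After 6 (rotate_left(3, 7, k=3)): [A, H, E, F, D, B, C, G]
After 7 (rotate_left(0, 5, k=4)): [D, B, A, H, E, F, C, G]
After 8 (swap(6, 5)): [D, B, A, H, E, C, F, G]
After 9 (reverse(6, 7)): [D, B, A, H, E, C, G, F]
After 10 (swap(6, 1)): [D, G, A, H, E, C, B, F]
After 11 (swap(4, 0)): [E, G, A, H, D, C, B, F]
After 12 (reverse(5, 7)): [E, G, A, H, D, F, B, C]
After 13 (rotate_left(1, 4, k=2)): [E, H, D, G, A, F, B, C]

Answer: [E, H, D, G, A, F, B, C]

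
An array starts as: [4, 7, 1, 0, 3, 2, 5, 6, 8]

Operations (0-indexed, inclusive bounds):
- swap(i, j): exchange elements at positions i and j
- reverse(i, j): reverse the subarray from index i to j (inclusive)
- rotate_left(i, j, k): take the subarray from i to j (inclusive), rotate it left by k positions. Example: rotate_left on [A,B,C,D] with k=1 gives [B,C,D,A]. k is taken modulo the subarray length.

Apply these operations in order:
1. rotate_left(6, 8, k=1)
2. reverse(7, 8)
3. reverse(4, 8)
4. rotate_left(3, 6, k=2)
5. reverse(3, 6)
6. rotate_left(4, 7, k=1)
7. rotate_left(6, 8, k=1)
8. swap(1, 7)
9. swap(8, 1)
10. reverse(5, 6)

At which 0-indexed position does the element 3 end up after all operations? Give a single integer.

Answer: 8

Derivation:
After 1 (rotate_left(6, 8, k=1)): [4, 7, 1, 0, 3, 2, 6, 8, 5]
After 2 (reverse(7, 8)): [4, 7, 1, 0, 3, 2, 6, 5, 8]
After 3 (reverse(4, 8)): [4, 7, 1, 0, 8, 5, 6, 2, 3]
After 4 (rotate_left(3, 6, k=2)): [4, 7, 1, 5, 6, 0, 8, 2, 3]
After 5 (reverse(3, 6)): [4, 7, 1, 8, 0, 6, 5, 2, 3]
After 6 (rotate_left(4, 7, k=1)): [4, 7, 1, 8, 6, 5, 2, 0, 3]
After 7 (rotate_left(6, 8, k=1)): [4, 7, 1, 8, 6, 5, 0, 3, 2]
After 8 (swap(1, 7)): [4, 3, 1, 8, 6, 5, 0, 7, 2]
After 9 (swap(8, 1)): [4, 2, 1, 8, 6, 5, 0, 7, 3]
After 10 (reverse(5, 6)): [4, 2, 1, 8, 6, 0, 5, 7, 3]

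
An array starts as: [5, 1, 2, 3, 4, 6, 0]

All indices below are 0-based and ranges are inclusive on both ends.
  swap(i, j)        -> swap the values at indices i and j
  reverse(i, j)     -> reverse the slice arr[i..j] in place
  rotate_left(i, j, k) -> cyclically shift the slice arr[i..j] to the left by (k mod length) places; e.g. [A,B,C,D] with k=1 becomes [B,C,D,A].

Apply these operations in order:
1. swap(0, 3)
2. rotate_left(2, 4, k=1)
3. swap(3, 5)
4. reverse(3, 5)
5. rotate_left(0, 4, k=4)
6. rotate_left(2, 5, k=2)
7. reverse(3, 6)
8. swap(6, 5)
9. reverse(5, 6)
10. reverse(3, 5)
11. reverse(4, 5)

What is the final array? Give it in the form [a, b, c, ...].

After 1 (swap(0, 3)): [3, 1, 2, 5, 4, 6, 0]
After 2 (rotate_left(2, 4, k=1)): [3, 1, 5, 4, 2, 6, 0]
After 3 (swap(3, 5)): [3, 1, 5, 6, 2, 4, 0]
After 4 (reverse(3, 5)): [3, 1, 5, 4, 2, 6, 0]
After 5 (rotate_left(0, 4, k=4)): [2, 3, 1, 5, 4, 6, 0]
After 6 (rotate_left(2, 5, k=2)): [2, 3, 4, 6, 1, 5, 0]
After 7 (reverse(3, 6)): [2, 3, 4, 0, 5, 1, 6]
After 8 (swap(6, 5)): [2, 3, 4, 0, 5, 6, 1]
After 9 (reverse(5, 6)): [2, 3, 4, 0, 5, 1, 6]
After 10 (reverse(3, 5)): [2, 3, 4, 1, 5, 0, 6]
After 11 (reverse(4, 5)): [2, 3, 4, 1, 0, 5, 6]

Answer: [2, 3, 4, 1, 0, 5, 6]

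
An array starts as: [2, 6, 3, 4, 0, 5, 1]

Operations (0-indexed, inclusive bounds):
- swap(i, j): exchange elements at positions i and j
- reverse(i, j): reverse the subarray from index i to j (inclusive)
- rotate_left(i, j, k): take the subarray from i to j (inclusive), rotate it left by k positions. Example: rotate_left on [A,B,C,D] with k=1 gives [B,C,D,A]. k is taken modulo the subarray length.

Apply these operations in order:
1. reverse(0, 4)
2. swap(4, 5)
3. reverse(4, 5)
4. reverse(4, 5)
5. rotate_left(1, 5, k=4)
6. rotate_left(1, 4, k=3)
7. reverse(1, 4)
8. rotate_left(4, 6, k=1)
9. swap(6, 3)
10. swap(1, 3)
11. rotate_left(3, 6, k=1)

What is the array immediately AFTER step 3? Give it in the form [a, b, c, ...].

Answer: [0, 4, 3, 6, 2, 5, 1]

Derivation:
After 1 (reverse(0, 4)): [0, 4, 3, 6, 2, 5, 1]
After 2 (swap(4, 5)): [0, 4, 3, 6, 5, 2, 1]
After 3 (reverse(4, 5)): [0, 4, 3, 6, 2, 5, 1]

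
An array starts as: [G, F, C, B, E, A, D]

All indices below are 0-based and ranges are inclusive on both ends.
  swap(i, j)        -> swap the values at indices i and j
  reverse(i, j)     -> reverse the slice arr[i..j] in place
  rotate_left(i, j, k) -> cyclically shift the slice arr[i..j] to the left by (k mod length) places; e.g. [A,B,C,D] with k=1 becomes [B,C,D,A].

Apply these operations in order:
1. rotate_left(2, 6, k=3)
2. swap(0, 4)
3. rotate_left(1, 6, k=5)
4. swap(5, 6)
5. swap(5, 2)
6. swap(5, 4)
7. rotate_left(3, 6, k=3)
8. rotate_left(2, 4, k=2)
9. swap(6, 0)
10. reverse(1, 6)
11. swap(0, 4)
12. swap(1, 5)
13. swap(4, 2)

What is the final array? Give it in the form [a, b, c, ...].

Answer: [B, A, D, G, F, C, E]

Derivation:
After 1 (rotate_left(2, 6, k=3)): [G, F, A, D, C, B, E]
After 2 (swap(0, 4)): [C, F, A, D, G, B, E]
After 3 (rotate_left(1, 6, k=5)): [C, E, F, A, D, G, B]
After 4 (swap(5, 6)): [C, E, F, A, D, B, G]
After 5 (swap(5, 2)): [C, E, B, A, D, F, G]
After 6 (swap(5, 4)): [C, E, B, A, F, D, G]
After 7 (rotate_left(3, 6, k=3)): [C, E, B, G, A, F, D]
After 8 (rotate_left(2, 4, k=2)): [C, E, A, B, G, F, D]
After 9 (swap(6, 0)): [D, E, A, B, G, F, C]
After 10 (reverse(1, 6)): [D, C, F, G, B, A, E]
After 11 (swap(0, 4)): [B, C, F, G, D, A, E]
After 12 (swap(1, 5)): [B, A, F, G, D, C, E]
After 13 (swap(4, 2)): [B, A, D, G, F, C, E]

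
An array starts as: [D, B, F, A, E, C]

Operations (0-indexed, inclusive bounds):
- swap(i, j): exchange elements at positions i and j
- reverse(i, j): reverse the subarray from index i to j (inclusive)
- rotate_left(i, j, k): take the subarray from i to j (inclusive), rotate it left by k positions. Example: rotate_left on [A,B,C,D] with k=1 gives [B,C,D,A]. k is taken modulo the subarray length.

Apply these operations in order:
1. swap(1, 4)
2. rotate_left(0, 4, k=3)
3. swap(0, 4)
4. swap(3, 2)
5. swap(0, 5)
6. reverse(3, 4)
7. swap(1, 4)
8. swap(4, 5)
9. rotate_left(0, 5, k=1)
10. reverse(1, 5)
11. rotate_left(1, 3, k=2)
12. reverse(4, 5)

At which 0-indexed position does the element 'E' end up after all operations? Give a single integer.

Answer: 4

Derivation:
After 1 (swap(1, 4)): [D, E, F, A, B, C]
After 2 (rotate_left(0, 4, k=3)): [A, B, D, E, F, C]
After 3 (swap(0, 4)): [F, B, D, E, A, C]
After 4 (swap(3, 2)): [F, B, E, D, A, C]
After 5 (swap(0, 5)): [C, B, E, D, A, F]
After 6 (reverse(3, 4)): [C, B, E, A, D, F]
After 7 (swap(1, 4)): [C, D, E, A, B, F]
After 8 (swap(4, 5)): [C, D, E, A, F, B]
After 9 (rotate_left(0, 5, k=1)): [D, E, A, F, B, C]
After 10 (reverse(1, 5)): [D, C, B, F, A, E]
After 11 (rotate_left(1, 3, k=2)): [D, F, C, B, A, E]
After 12 (reverse(4, 5)): [D, F, C, B, E, A]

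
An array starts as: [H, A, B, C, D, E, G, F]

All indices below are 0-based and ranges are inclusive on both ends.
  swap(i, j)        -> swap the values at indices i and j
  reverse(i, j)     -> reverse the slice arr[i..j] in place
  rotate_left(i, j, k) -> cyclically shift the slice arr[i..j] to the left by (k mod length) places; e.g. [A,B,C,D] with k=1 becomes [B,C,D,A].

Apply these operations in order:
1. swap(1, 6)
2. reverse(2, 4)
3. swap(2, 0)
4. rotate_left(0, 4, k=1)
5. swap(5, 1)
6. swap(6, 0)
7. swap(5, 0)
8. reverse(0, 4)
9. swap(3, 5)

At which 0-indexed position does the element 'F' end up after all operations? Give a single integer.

Answer: 7

Derivation:
After 1 (swap(1, 6)): [H, G, B, C, D, E, A, F]
After 2 (reverse(2, 4)): [H, G, D, C, B, E, A, F]
After 3 (swap(2, 0)): [D, G, H, C, B, E, A, F]
After 4 (rotate_left(0, 4, k=1)): [G, H, C, B, D, E, A, F]
After 5 (swap(5, 1)): [G, E, C, B, D, H, A, F]
After 6 (swap(6, 0)): [A, E, C, B, D, H, G, F]
After 7 (swap(5, 0)): [H, E, C, B, D, A, G, F]
After 8 (reverse(0, 4)): [D, B, C, E, H, A, G, F]
After 9 (swap(3, 5)): [D, B, C, A, H, E, G, F]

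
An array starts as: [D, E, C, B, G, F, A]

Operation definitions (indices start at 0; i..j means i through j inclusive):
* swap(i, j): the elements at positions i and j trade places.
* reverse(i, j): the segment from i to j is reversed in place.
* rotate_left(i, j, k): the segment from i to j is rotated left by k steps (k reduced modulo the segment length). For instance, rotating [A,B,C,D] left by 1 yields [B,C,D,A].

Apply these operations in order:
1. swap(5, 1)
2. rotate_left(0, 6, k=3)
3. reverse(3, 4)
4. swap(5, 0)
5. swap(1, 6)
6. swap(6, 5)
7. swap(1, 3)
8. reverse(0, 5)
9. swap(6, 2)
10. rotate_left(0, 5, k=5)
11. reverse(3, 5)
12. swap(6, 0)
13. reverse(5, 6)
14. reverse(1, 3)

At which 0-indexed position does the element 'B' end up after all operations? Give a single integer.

Answer: 6

Derivation:
After 1 (swap(5, 1)): [D, F, C, B, G, E, A]
After 2 (rotate_left(0, 6, k=3)): [B, G, E, A, D, F, C]
After 3 (reverse(3, 4)): [B, G, E, D, A, F, C]
After 4 (swap(5, 0)): [F, G, E, D, A, B, C]
After 5 (swap(1, 6)): [F, C, E, D, A, B, G]
After 6 (swap(6, 5)): [F, C, E, D, A, G, B]
After 7 (swap(1, 3)): [F, D, E, C, A, G, B]
After 8 (reverse(0, 5)): [G, A, C, E, D, F, B]
After 9 (swap(6, 2)): [G, A, B, E, D, F, C]
After 10 (rotate_left(0, 5, k=5)): [F, G, A, B, E, D, C]
After 11 (reverse(3, 5)): [F, G, A, D, E, B, C]
After 12 (swap(6, 0)): [C, G, A, D, E, B, F]
After 13 (reverse(5, 6)): [C, G, A, D, E, F, B]
After 14 (reverse(1, 3)): [C, D, A, G, E, F, B]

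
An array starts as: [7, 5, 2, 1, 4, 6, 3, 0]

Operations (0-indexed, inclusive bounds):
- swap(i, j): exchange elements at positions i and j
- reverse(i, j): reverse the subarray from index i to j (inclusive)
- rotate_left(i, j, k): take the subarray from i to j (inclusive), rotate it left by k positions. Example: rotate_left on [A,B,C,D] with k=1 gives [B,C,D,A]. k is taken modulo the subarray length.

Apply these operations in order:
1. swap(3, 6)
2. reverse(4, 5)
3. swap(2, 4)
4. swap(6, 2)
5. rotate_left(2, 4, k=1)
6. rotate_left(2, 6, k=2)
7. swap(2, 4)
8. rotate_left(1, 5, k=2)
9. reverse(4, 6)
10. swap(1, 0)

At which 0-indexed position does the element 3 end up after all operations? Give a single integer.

After 1 (swap(3, 6)): [7, 5, 2, 3, 4, 6, 1, 0]
After 2 (reverse(4, 5)): [7, 5, 2, 3, 6, 4, 1, 0]
After 3 (swap(2, 4)): [7, 5, 6, 3, 2, 4, 1, 0]
After 4 (swap(6, 2)): [7, 5, 1, 3, 2, 4, 6, 0]
After 5 (rotate_left(2, 4, k=1)): [7, 5, 3, 2, 1, 4, 6, 0]
After 6 (rotate_left(2, 6, k=2)): [7, 5, 1, 4, 6, 3, 2, 0]
After 7 (swap(2, 4)): [7, 5, 6, 4, 1, 3, 2, 0]
After 8 (rotate_left(1, 5, k=2)): [7, 4, 1, 3, 5, 6, 2, 0]
After 9 (reverse(4, 6)): [7, 4, 1, 3, 2, 6, 5, 0]
After 10 (swap(1, 0)): [4, 7, 1, 3, 2, 6, 5, 0]

Answer: 3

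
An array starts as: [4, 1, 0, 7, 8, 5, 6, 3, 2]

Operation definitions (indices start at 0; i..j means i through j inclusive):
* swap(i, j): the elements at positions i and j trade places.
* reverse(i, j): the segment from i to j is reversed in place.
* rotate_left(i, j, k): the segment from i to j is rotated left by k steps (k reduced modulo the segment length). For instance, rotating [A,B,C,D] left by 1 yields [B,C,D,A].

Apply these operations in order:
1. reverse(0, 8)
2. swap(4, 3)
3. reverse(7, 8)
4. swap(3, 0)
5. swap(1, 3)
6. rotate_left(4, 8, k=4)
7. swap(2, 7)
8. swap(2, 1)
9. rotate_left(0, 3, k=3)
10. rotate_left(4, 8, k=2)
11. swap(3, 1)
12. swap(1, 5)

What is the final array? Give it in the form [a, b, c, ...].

After 1 (reverse(0, 8)): [2, 3, 6, 5, 8, 7, 0, 1, 4]
After 2 (swap(4, 3)): [2, 3, 6, 8, 5, 7, 0, 1, 4]
After 3 (reverse(7, 8)): [2, 3, 6, 8, 5, 7, 0, 4, 1]
After 4 (swap(3, 0)): [8, 3, 6, 2, 5, 7, 0, 4, 1]
After 5 (swap(1, 3)): [8, 2, 6, 3, 5, 7, 0, 4, 1]
After 6 (rotate_left(4, 8, k=4)): [8, 2, 6, 3, 1, 5, 7, 0, 4]
After 7 (swap(2, 7)): [8, 2, 0, 3, 1, 5, 7, 6, 4]
After 8 (swap(2, 1)): [8, 0, 2, 3, 1, 5, 7, 6, 4]
After 9 (rotate_left(0, 3, k=3)): [3, 8, 0, 2, 1, 5, 7, 6, 4]
After 10 (rotate_left(4, 8, k=2)): [3, 8, 0, 2, 7, 6, 4, 1, 5]
After 11 (swap(3, 1)): [3, 2, 0, 8, 7, 6, 4, 1, 5]
After 12 (swap(1, 5)): [3, 6, 0, 8, 7, 2, 4, 1, 5]

Answer: [3, 6, 0, 8, 7, 2, 4, 1, 5]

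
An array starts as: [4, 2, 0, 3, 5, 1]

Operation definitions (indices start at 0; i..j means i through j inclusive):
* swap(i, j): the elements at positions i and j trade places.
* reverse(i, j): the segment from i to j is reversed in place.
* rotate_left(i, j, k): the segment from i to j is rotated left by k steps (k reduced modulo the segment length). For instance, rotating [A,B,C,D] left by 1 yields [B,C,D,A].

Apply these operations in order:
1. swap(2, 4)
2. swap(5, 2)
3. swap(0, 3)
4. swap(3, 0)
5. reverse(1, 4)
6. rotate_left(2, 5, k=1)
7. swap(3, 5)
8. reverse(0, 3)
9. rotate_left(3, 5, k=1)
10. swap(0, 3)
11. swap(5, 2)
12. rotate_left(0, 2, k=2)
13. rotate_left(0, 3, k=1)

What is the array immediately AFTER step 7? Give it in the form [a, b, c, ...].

Answer: [4, 0, 1, 3, 5, 2]

Derivation:
After 1 (swap(2, 4)): [4, 2, 5, 3, 0, 1]
After 2 (swap(5, 2)): [4, 2, 1, 3, 0, 5]
After 3 (swap(0, 3)): [3, 2, 1, 4, 0, 5]
After 4 (swap(3, 0)): [4, 2, 1, 3, 0, 5]
After 5 (reverse(1, 4)): [4, 0, 3, 1, 2, 5]
After 6 (rotate_left(2, 5, k=1)): [4, 0, 1, 2, 5, 3]
After 7 (swap(3, 5)): [4, 0, 1, 3, 5, 2]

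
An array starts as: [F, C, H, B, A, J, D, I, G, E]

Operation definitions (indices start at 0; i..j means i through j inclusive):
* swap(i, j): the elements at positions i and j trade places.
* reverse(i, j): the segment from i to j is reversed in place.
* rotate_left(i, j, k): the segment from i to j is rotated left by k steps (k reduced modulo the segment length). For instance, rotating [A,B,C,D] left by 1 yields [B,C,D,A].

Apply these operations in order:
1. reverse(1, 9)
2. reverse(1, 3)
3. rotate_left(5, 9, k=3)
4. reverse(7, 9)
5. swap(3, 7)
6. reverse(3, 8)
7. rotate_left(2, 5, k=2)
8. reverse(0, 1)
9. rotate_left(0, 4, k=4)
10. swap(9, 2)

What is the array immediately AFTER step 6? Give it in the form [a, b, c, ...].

After 1 (reverse(1, 9)): [F, E, G, I, D, J, A, B, H, C]
After 2 (reverse(1, 3)): [F, I, G, E, D, J, A, B, H, C]
After 3 (rotate_left(5, 9, k=3)): [F, I, G, E, D, H, C, J, A, B]
After 4 (reverse(7, 9)): [F, I, G, E, D, H, C, B, A, J]
After 5 (swap(3, 7)): [F, I, G, B, D, H, C, E, A, J]
After 6 (reverse(3, 8)): [F, I, G, A, E, C, H, D, B, J]

Answer: [F, I, G, A, E, C, H, D, B, J]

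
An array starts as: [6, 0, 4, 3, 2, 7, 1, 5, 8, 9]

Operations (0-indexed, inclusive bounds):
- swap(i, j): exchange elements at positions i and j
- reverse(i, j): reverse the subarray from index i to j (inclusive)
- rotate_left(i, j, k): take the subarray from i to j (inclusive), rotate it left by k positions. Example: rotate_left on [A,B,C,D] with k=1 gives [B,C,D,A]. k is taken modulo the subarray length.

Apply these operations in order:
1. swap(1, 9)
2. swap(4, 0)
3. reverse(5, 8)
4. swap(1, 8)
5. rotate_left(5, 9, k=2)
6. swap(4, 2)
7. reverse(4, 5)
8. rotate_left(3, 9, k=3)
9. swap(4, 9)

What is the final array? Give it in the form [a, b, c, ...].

After 1 (swap(1, 9)): [6, 9, 4, 3, 2, 7, 1, 5, 8, 0]
After 2 (swap(4, 0)): [2, 9, 4, 3, 6, 7, 1, 5, 8, 0]
After 3 (reverse(5, 8)): [2, 9, 4, 3, 6, 8, 5, 1, 7, 0]
After 4 (swap(1, 8)): [2, 7, 4, 3, 6, 8, 5, 1, 9, 0]
After 5 (rotate_left(5, 9, k=2)): [2, 7, 4, 3, 6, 1, 9, 0, 8, 5]
After 6 (swap(4, 2)): [2, 7, 6, 3, 4, 1, 9, 0, 8, 5]
After 7 (reverse(4, 5)): [2, 7, 6, 3, 1, 4, 9, 0, 8, 5]
After 8 (rotate_left(3, 9, k=3)): [2, 7, 6, 9, 0, 8, 5, 3, 1, 4]
After 9 (swap(4, 9)): [2, 7, 6, 9, 4, 8, 5, 3, 1, 0]

Answer: [2, 7, 6, 9, 4, 8, 5, 3, 1, 0]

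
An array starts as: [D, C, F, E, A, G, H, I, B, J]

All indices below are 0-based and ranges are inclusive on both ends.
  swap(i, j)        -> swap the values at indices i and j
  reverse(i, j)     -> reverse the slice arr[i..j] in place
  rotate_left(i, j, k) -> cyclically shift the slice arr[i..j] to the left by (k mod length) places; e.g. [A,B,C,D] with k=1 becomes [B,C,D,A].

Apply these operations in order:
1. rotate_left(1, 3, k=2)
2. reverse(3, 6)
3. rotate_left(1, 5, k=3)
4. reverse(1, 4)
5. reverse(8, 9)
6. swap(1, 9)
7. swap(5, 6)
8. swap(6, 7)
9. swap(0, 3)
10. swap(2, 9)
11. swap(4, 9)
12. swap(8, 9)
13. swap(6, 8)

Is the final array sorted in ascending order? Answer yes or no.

Answer: yes

Derivation:
After 1 (rotate_left(1, 3, k=2)): [D, E, C, F, A, G, H, I, B, J]
After 2 (reverse(3, 6)): [D, E, C, H, G, A, F, I, B, J]
After 3 (rotate_left(1, 5, k=3)): [D, G, A, E, C, H, F, I, B, J]
After 4 (reverse(1, 4)): [D, C, E, A, G, H, F, I, B, J]
After 5 (reverse(8, 9)): [D, C, E, A, G, H, F, I, J, B]
After 6 (swap(1, 9)): [D, B, E, A, G, H, F, I, J, C]
After 7 (swap(5, 6)): [D, B, E, A, G, F, H, I, J, C]
After 8 (swap(6, 7)): [D, B, E, A, G, F, I, H, J, C]
After 9 (swap(0, 3)): [A, B, E, D, G, F, I, H, J, C]
After 10 (swap(2, 9)): [A, B, C, D, G, F, I, H, J, E]
After 11 (swap(4, 9)): [A, B, C, D, E, F, I, H, J, G]
After 12 (swap(8, 9)): [A, B, C, D, E, F, I, H, G, J]
After 13 (swap(6, 8)): [A, B, C, D, E, F, G, H, I, J]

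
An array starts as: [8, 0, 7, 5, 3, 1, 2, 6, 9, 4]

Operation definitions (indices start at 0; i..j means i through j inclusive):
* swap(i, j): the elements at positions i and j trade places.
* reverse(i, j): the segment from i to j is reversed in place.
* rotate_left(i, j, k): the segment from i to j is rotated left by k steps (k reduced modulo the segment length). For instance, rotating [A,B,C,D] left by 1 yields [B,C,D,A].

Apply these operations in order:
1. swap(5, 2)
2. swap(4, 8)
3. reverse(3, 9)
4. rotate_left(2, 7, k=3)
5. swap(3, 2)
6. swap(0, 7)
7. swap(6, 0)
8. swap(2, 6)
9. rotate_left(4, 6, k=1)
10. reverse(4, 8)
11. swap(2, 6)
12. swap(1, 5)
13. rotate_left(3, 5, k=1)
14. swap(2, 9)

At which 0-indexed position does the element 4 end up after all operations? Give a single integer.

Answer: 0

Derivation:
After 1 (swap(5, 2)): [8, 0, 1, 5, 3, 7, 2, 6, 9, 4]
After 2 (swap(4, 8)): [8, 0, 1, 5, 9, 7, 2, 6, 3, 4]
After 3 (reverse(3, 9)): [8, 0, 1, 4, 3, 6, 2, 7, 9, 5]
After 4 (rotate_left(2, 7, k=3)): [8, 0, 6, 2, 7, 1, 4, 3, 9, 5]
After 5 (swap(3, 2)): [8, 0, 2, 6, 7, 1, 4, 3, 9, 5]
After 6 (swap(0, 7)): [3, 0, 2, 6, 7, 1, 4, 8, 9, 5]
After 7 (swap(6, 0)): [4, 0, 2, 6, 7, 1, 3, 8, 9, 5]
After 8 (swap(2, 6)): [4, 0, 3, 6, 7, 1, 2, 8, 9, 5]
After 9 (rotate_left(4, 6, k=1)): [4, 0, 3, 6, 1, 2, 7, 8, 9, 5]
After 10 (reverse(4, 8)): [4, 0, 3, 6, 9, 8, 7, 2, 1, 5]
After 11 (swap(2, 6)): [4, 0, 7, 6, 9, 8, 3, 2, 1, 5]
After 12 (swap(1, 5)): [4, 8, 7, 6, 9, 0, 3, 2, 1, 5]
After 13 (rotate_left(3, 5, k=1)): [4, 8, 7, 9, 0, 6, 3, 2, 1, 5]
After 14 (swap(2, 9)): [4, 8, 5, 9, 0, 6, 3, 2, 1, 7]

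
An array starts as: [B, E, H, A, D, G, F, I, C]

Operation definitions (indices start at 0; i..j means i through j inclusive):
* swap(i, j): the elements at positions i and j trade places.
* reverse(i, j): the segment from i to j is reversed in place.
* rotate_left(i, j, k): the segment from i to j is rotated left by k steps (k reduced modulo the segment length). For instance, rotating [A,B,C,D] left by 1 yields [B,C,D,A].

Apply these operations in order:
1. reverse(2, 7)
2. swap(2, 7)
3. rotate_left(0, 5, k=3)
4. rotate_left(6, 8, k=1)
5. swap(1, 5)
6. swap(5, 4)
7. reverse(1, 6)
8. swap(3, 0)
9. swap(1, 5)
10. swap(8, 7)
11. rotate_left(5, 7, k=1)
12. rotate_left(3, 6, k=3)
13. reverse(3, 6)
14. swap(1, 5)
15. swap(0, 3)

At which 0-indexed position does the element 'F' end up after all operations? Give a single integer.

Answer: 1

Derivation:
After 1 (reverse(2, 7)): [B, E, I, F, G, D, A, H, C]
After 2 (swap(2, 7)): [B, E, H, F, G, D, A, I, C]
After 3 (rotate_left(0, 5, k=3)): [F, G, D, B, E, H, A, I, C]
After 4 (rotate_left(6, 8, k=1)): [F, G, D, B, E, H, I, C, A]
After 5 (swap(1, 5)): [F, H, D, B, E, G, I, C, A]
After 6 (swap(5, 4)): [F, H, D, B, G, E, I, C, A]
After 7 (reverse(1, 6)): [F, I, E, G, B, D, H, C, A]
After 8 (swap(3, 0)): [G, I, E, F, B, D, H, C, A]
After 9 (swap(1, 5)): [G, D, E, F, B, I, H, C, A]
After 10 (swap(8, 7)): [G, D, E, F, B, I, H, A, C]
After 11 (rotate_left(5, 7, k=1)): [G, D, E, F, B, H, A, I, C]
After 12 (rotate_left(3, 6, k=3)): [G, D, E, A, F, B, H, I, C]
After 13 (reverse(3, 6)): [G, D, E, H, B, F, A, I, C]
After 14 (swap(1, 5)): [G, F, E, H, B, D, A, I, C]
After 15 (swap(0, 3)): [H, F, E, G, B, D, A, I, C]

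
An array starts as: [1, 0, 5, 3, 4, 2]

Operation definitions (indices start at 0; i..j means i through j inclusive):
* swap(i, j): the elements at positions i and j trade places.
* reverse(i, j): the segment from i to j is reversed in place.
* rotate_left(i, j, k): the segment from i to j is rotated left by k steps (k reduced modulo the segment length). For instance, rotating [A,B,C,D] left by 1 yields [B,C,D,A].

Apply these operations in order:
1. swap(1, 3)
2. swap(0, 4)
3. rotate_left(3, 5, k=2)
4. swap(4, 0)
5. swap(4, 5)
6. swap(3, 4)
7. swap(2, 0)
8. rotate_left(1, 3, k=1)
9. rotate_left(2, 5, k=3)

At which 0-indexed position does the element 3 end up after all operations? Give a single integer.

Answer: 4

Derivation:
After 1 (swap(1, 3)): [1, 3, 5, 0, 4, 2]
After 2 (swap(0, 4)): [4, 3, 5, 0, 1, 2]
After 3 (rotate_left(3, 5, k=2)): [4, 3, 5, 2, 0, 1]
After 4 (swap(4, 0)): [0, 3, 5, 2, 4, 1]
After 5 (swap(4, 5)): [0, 3, 5, 2, 1, 4]
After 6 (swap(3, 4)): [0, 3, 5, 1, 2, 4]
After 7 (swap(2, 0)): [5, 3, 0, 1, 2, 4]
After 8 (rotate_left(1, 3, k=1)): [5, 0, 1, 3, 2, 4]
After 9 (rotate_left(2, 5, k=3)): [5, 0, 4, 1, 3, 2]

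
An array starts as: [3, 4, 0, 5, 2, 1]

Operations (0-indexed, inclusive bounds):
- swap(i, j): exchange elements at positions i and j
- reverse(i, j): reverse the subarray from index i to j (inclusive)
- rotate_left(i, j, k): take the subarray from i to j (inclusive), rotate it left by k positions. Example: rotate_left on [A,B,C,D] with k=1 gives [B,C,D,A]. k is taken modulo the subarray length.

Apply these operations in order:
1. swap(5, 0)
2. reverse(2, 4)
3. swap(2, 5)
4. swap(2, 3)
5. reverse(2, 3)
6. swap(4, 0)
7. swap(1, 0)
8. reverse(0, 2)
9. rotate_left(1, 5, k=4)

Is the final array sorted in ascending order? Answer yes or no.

After 1 (swap(5, 0)): [1, 4, 0, 5, 2, 3]
After 2 (reverse(2, 4)): [1, 4, 2, 5, 0, 3]
After 3 (swap(2, 5)): [1, 4, 3, 5, 0, 2]
After 4 (swap(2, 3)): [1, 4, 5, 3, 0, 2]
After 5 (reverse(2, 3)): [1, 4, 3, 5, 0, 2]
After 6 (swap(4, 0)): [0, 4, 3, 5, 1, 2]
After 7 (swap(1, 0)): [4, 0, 3, 5, 1, 2]
After 8 (reverse(0, 2)): [3, 0, 4, 5, 1, 2]
After 9 (rotate_left(1, 5, k=4)): [3, 2, 0, 4, 5, 1]

Answer: no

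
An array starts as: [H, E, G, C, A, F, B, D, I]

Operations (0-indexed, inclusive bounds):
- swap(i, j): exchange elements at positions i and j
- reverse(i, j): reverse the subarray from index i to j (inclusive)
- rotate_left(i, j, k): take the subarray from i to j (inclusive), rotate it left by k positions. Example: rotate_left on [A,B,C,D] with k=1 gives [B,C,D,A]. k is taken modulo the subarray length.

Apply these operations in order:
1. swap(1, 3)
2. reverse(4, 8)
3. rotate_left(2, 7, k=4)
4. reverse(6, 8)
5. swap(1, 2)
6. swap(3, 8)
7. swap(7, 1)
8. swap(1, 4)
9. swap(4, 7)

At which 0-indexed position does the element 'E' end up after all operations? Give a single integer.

Answer: 5

Derivation:
After 1 (swap(1, 3)): [H, C, G, E, A, F, B, D, I]
After 2 (reverse(4, 8)): [H, C, G, E, I, D, B, F, A]
After 3 (rotate_left(2, 7, k=4)): [H, C, B, F, G, E, I, D, A]
After 4 (reverse(6, 8)): [H, C, B, F, G, E, A, D, I]
After 5 (swap(1, 2)): [H, B, C, F, G, E, A, D, I]
After 6 (swap(3, 8)): [H, B, C, I, G, E, A, D, F]
After 7 (swap(7, 1)): [H, D, C, I, G, E, A, B, F]
After 8 (swap(1, 4)): [H, G, C, I, D, E, A, B, F]
After 9 (swap(4, 7)): [H, G, C, I, B, E, A, D, F]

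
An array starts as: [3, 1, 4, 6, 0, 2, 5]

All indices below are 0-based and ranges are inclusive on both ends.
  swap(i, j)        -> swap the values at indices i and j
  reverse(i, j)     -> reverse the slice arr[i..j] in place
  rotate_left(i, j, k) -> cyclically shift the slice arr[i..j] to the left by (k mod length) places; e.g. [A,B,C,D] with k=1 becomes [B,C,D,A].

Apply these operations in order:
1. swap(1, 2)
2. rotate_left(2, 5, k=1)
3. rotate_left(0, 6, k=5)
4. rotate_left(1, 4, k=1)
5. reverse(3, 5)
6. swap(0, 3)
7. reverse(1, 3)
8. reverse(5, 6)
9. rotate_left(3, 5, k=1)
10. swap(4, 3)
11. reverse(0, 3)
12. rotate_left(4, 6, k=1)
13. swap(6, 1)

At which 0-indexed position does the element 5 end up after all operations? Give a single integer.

Answer: 1

Derivation:
After 1 (swap(1, 2)): [3, 4, 1, 6, 0, 2, 5]
After 2 (rotate_left(2, 5, k=1)): [3, 4, 6, 0, 2, 1, 5]
After 3 (rotate_left(0, 6, k=5)): [1, 5, 3, 4, 6, 0, 2]
After 4 (rotate_left(1, 4, k=1)): [1, 3, 4, 6, 5, 0, 2]
After 5 (reverse(3, 5)): [1, 3, 4, 0, 5, 6, 2]
After 6 (swap(0, 3)): [0, 3, 4, 1, 5, 6, 2]
After 7 (reverse(1, 3)): [0, 1, 4, 3, 5, 6, 2]
After 8 (reverse(5, 6)): [0, 1, 4, 3, 5, 2, 6]
After 9 (rotate_left(3, 5, k=1)): [0, 1, 4, 5, 2, 3, 6]
After 10 (swap(4, 3)): [0, 1, 4, 2, 5, 3, 6]
After 11 (reverse(0, 3)): [2, 4, 1, 0, 5, 3, 6]
After 12 (rotate_left(4, 6, k=1)): [2, 4, 1, 0, 3, 6, 5]
After 13 (swap(6, 1)): [2, 5, 1, 0, 3, 6, 4]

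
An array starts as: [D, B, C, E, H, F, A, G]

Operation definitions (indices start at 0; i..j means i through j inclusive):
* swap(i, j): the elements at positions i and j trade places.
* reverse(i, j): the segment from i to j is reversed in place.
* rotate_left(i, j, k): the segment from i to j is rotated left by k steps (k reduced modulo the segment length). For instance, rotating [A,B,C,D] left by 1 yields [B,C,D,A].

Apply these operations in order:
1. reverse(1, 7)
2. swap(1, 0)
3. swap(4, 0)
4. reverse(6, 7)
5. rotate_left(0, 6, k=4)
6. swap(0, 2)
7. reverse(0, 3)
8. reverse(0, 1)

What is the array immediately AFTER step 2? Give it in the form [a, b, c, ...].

Answer: [G, D, A, F, H, E, C, B]

Derivation:
After 1 (reverse(1, 7)): [D, G, A, F, H, E, C, B]
After 2 (swap(1, 0)): [G, D, A, F, H, E, C, B]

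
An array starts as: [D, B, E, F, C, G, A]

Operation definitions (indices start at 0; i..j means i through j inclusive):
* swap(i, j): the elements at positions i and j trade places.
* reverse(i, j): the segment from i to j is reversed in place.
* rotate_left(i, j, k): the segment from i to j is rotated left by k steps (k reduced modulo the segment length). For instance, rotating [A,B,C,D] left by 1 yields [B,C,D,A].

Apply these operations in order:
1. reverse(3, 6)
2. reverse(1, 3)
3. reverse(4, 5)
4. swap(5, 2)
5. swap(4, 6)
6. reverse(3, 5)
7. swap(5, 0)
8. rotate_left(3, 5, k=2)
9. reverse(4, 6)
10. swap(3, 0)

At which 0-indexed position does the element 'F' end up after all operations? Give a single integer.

After 1 (reverse(3, 6)): [D, B, E, A, G, C, F]
After 2 (reverse(1, 3)): [D, A, E, B, G, C, F]
After 3 (reverse(4, 5)): [D, A, E, B, C, G, F]
After 4 (swap(5, 2)): [D, A, G, B, C, E, F]
After 5 (swap(4, 6)): [D, A, G, B, F, E, C]
After 6 (reverse(3, 5)): [D, A, G, E, F, B, C]
After 7 (swap(5, 0)): [B, A, G, E, F, D, C]
After 8 (rotate_left(3, 5, k=2)): [B, A, G, D, E, F, C]
After 9 (reverse(4, 6)): [B, A, G, D, C, F, E]
After 10 (swap(3, 0)): [D, A, G, B, C, F, E]

Answer: 5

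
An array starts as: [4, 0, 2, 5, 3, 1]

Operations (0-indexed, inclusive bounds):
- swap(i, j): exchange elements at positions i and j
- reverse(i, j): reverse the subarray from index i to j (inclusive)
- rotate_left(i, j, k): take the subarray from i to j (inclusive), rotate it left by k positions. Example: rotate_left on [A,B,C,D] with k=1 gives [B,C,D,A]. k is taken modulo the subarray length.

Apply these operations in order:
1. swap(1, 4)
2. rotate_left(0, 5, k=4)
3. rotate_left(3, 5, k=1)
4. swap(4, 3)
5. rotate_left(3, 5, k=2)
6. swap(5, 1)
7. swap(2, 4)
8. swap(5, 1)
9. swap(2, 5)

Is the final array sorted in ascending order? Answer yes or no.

After 1 (swap(1, 4)): [4, 3, 2, 5, 0, 1]
After 2 (rotate_left(0, 5, k=4)): [0, 1, 4, 3, 2, 5]
After 3 (rotate_left(3, 5, k=1)): [0, 1, 4, 2, 5, 3]
After 4 (swap(4, 3)): [0, 1, 4, 5, 2, 3]
After 5 (rotate_left(3, 5, k=2)): [0, 1, 4, 3, 5, 2]
After 6 (swap(5, 1)): [0, 2, 4, 3, 5, 1]
After 7 (swap(2, 4)): [0, 2, 5, 3, 4, 1]
After 8 (swap(5, 1)): [0, 1, 5, 3, 4, 2]
After 9 (swap(2, 5)): [0, 1, 2, 3, 4, 5]

Answer: yes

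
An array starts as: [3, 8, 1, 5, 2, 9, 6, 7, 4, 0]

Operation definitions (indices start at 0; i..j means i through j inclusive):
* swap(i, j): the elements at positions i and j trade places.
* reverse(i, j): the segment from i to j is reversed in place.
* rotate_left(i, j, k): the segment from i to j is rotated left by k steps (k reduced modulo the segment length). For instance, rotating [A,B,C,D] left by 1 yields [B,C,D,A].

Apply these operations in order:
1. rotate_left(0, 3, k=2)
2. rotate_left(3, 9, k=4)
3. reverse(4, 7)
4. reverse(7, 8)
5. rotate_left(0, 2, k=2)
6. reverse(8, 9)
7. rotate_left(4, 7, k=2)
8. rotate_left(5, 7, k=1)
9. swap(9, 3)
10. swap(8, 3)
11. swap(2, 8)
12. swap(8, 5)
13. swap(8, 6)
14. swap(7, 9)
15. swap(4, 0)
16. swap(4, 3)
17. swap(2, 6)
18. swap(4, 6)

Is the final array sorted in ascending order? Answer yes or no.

After 1 (rotate_left(0, 3, k=2)): [1, 5, 3, 8, 2, 9, 6, 7, 4, 0]
After 2 (rotate_left(3, 9, k=4)): [1, 5, 3, 7, 4, 0, 8, 2, 9, 6]
After 3 (reverse(4, 7)): [1, 5, 3, 7, 2, 8, 0, 4, 9, 6]
After 4 (reverse(7, 8)): [1, 5, 3, 7, 2, 8, 0, 9, 4, 6]
After 5 (rotate_left(0, 2, k=2)): [3, 1, 5, 7, 2, 8, 0, 9, 4, 6]
After 6 (reverse(8, 9)): [3, 1, 5, 7, 2, 8, 0, 9, 6, 4]
After 7 (rotate_left(4, 7, k=2)): [3, 1, 5, 7, 0, 9, 2, 8, 6, 4]
After 8 (rotate_left(5, 7, k=1)): [3, 1, 5, 7, 0, 2, 8, 9, 6, 4]
After 9 (swap(9, 3)): [3, 1, 5, 4, 0, 2, 8, 9, 6, 7]
After 10 (swap(8, 3)): [3, 1, 5, 6, 0, 2, 8, 9, 4, 7]
After 11 (swap(2, 8)): [3, 1, 4, 6, 0, 2, 8, 9, 5, 7]
After 12 (swap(8, 5)): [3, 1, 4, 6, 0, 5, 8, 9, 2, 7]
After 13 (swap(8, 6)): [3, 1, 4, 6, 0, 5, 2, 9, 8, 7]
After 14 (swap(7, 9)): [3, 1, 4, 6, 0, 5, 2, 7, 8, 9]
After 15 (swap(4, 0)): [0, 1, 4, 6, 3, 5, 2, 7, 8, 9]
After 16 (swap(4, 3)): [0, 1, 4, 3, 6, 5, 2, 7, 8, 9]
After 17 (swap(2, 6)): [0, 1, 2, 3, 6, 5, 4, 7, 8, 9]
After 18 (swap(4, 6)): [0, 1, 2, 3, 4, 5, 6, 7, 8, 9]

Answer: yes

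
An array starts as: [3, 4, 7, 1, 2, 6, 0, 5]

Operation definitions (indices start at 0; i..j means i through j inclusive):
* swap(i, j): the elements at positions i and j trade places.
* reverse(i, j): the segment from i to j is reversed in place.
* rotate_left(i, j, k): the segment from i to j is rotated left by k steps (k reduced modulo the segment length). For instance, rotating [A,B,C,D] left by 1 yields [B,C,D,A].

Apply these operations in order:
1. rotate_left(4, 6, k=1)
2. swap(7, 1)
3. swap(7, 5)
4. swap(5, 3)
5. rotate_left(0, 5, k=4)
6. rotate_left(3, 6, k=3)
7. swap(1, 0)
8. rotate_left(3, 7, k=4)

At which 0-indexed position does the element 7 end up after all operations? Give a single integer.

Answer: 6

Derivation:
After 1 (rotate_left(4, 6, k=1)): [3, 4, 7, 1, 6, 0, 2, 5]
After 2 (swap(7, 1)): [3, 5, 7, 1, 6, 0, 2, 4]
After 3 (swap(7, 5)): [3, 5, 7, 1, 6, 4, 2, 0]
After 4 (swap(5, 3)): [3, 5, 7, 4, 6, 1, 2, 0]
After 5 (rotate_left(0, 5, k=4)): [6, 1, 3, 5, 7, 4, 2, 0]
After 6 (rotate_left(3, 6, k=3)): [6, 1, 3, 2, 5, 7, 4, 0]
After 7 (swap(1, 0)): [1, 6, 3, 2, 5, 7, 4, 0]
After 8 (rotate_left(3, 7, k=4)): [1, 6, 3, 0, 2, 5, 7, 4]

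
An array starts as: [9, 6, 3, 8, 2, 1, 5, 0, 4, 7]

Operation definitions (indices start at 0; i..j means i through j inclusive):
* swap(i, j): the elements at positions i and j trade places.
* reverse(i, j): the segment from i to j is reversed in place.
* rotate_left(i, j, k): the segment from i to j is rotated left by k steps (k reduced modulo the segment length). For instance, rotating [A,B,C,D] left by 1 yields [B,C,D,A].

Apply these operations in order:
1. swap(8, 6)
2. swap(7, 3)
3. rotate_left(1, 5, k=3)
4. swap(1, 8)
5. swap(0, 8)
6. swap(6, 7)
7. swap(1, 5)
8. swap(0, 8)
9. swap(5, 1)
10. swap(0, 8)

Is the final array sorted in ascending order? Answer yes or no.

After 1 (swap(8, 6)): [9, 6, 3, 8, 2, 1, 4, 0, 5, 7]
After 2 (swap(7, 3)): [9, 6, 3, 0, 2, 1, 4, 8, 5, 7]
After 3 (rotate_left(1, 5, k=3)): [9, 2, 1, 6, 3, 0, 4, 8, 5, 7]
After 4 (swap(1, 8)): [9, 5, 1, 6, 3, 0, 4, 8, 2, 7]
After 5 (swap(0, 8)): [2, 5, 1, 6, 3, 0, 4, 8, 9, 7]
After 6 (swap(6, 7)): [2, 5, 1, 6, 3, 0, 8, 4, 9, 7]
After 7 (swap(1, 5)): [2, 0, 1, 6, 3, 5, 8, 4, 9, 7]
After 8 (swap(0, 8)): [9, 0, 1, 6, 3, 5, 8, 4, 2, 7]
After 9 (swap(5, 1)): [9, 5, 1, 6, 3, 0, 8, 4, 2, 7]
After 10 (swap(0, 8)): [2, 5, 1, 6, 3, 0, 8, 4, 9, 7]

Answer: no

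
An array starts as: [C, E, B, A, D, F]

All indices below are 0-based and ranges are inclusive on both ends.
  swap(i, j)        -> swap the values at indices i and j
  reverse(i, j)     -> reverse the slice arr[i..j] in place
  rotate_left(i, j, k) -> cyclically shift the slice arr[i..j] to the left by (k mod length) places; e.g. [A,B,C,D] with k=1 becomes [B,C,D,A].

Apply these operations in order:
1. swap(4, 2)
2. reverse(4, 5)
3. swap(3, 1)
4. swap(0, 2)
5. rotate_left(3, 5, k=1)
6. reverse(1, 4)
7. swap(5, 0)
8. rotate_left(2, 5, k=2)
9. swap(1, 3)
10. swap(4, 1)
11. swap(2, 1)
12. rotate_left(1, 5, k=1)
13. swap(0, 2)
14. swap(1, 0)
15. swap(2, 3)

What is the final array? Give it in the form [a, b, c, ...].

Answer: [F, B, D, E, C, A]

Derivation:
After 1 (swap(4, 2)): [C, E, D, A, B, F]
After 2 (reverse(4, 5)): [C, E, D, A, F, B]
After 3 (swap(3, 1)): [C, A, D, E, F, B]
After 4 (swap(0, 2)): [D, A, C, E, F, B]
After 5 (rotate_left(3, 5, k=1)): [D, A, C, F, B, E]
After 6 (reverse(1, 4)): [D, B, F, C, A, E]
After 7 (swap(5, 0)): [E, B, F, C, A, D]
After 8 (rotate_left(2, 5, k=2)): [E, B, A, D, F, C]
After 9 (swap(1, 3)): [E, D, A, B, F, C]
After 10 (swap(4, 1)): [E, F, A, B, D, C]
After 11 (swap(2, 1)): [E, A, F, B, D, C]
After 12 (rotate_left(1, 5, k=1)): [E, F, B, D, C, A]
After 13 (swap(0, 2)): [B, F, E, D, C, A]
After 14 (swap(1, 0)): [F, B, E, D, C, A]
After 15 (swap(2, 3)): [F, B, D, E, C, A]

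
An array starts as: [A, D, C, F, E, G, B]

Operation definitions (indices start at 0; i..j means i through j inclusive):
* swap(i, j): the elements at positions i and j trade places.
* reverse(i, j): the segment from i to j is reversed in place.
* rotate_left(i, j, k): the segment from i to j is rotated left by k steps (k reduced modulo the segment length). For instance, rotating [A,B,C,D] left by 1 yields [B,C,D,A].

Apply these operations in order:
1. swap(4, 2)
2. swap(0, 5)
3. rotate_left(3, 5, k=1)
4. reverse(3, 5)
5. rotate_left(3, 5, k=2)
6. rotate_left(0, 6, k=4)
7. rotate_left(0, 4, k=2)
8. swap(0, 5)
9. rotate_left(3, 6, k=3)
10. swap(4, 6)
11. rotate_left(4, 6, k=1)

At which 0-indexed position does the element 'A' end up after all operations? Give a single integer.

Answer: 4

Derivation:
After 1 (swap(4, 2)): [A, D, E, F, C, G, B]
After 2 (swap(0, 5)): [G, D, E, F, C, A, B]
After 3 (rotate_left(3, 5, k=1)): [G, D, E, C, A, F, B]
After 4 (reverse(3, 5)): [G, D, E, F, A, C, B]
After 5 (rotate_left(3, 5, k=2)): [G, D, E, C, F, A, B]
After 6 (rotate_left(0, 6, k=4)): [F, A, B, G, D, E, C]
After 7 (rotate_left(0, 4, k=2)): [B, G, D, F, A, E, C]
After 8 (swap(0, 5)): [E, G, D, F, A, B, C]
After 9 (rotate_left(3, 6, k=3)): [E, G, D, C, F, A, B]
After 10 (swap(4, 6)): [E, G, D, C, B, A, F]
After 11 (rotate_left(4, 6, k=1)): [E, G, D, C, A, F, B]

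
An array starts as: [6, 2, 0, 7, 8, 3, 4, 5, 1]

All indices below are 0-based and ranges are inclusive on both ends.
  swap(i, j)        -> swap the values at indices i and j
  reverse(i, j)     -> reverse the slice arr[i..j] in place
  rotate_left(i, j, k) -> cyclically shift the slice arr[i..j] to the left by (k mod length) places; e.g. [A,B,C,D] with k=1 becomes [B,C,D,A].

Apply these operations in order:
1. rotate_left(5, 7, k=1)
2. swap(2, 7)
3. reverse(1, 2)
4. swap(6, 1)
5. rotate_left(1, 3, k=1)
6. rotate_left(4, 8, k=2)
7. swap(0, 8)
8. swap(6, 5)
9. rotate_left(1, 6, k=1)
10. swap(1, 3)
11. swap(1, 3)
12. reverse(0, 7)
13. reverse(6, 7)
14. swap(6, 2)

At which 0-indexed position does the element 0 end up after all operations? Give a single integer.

Answer: 6

Derivation:
After 1 (rotate_left(5, 7, k=1)): [6, 2, 0, 7, 8, 4, 5, 3, 1]
After 2 (swap(2, 7)): [6, 2, 3, 7, 8, 4, 5, 0, 1]
After 3 (reverse(1, 2)): [6, 3, 2, 7, 8, 4, 5, 0, 1]
After 4 (swap(6, 1)): [6, 5, 2, 7, 8, 4, 3, 0, 1]
After 5 (rotate_left(1, 3, k=1)): [6, 2, 7, 5, 8, 4, 3, 0, 1]
After 6 (rotate_left(4, 8, k=2)): [6, 2, 7, 5, 3, 0, 1, 8, 4]
After 7 (swap(0, 8)): [4, 2, 7, 5, 3, 0, 1, 8, 6]
After 8 (swap(6, 5)): [4, 2, 7, 5, 3, 1, 0, 8, 6]
After 9 (rotate_left(1, 6, k=1)): [4, 7, 5, 3, 1, 0, 2, 8, 6]
After 10 (swap(1, 3)): [4, 3, 5, 7, 1, 0, 2, 8, 6]
After 11 (swap(1, 3)): [4, 7, 5, 3, 1, 0, 2, 8, 6]
After 12 (reverse(0, 7)): [8, 2, 0, 1, 3, 5, 7, 4, 6]
After 13 (reverse(6, 7)): [8, 2, 0, 1, 3, 5, 4, 7, 6]
After 14 (swap(6, 2)): [8, 2, 4, 1, 3, 5, 0, 7, 6]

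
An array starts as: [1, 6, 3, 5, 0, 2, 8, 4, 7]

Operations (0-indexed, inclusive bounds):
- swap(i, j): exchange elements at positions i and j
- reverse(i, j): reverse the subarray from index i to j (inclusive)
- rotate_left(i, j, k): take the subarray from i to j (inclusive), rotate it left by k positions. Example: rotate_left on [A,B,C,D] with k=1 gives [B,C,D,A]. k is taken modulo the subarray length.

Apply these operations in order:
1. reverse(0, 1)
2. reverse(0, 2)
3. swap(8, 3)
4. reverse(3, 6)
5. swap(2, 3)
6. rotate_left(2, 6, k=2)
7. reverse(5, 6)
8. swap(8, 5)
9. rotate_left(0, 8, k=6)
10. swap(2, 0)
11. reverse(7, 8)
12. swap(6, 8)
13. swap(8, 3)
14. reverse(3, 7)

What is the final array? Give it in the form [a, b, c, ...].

After 1 (reverse(0, 1)): [6, 1, 3, 5, 0, 2, 8, 4, 7]
After 2 (reverse(0, 2)): [3, 1, 6, 5, 0, 2, 8, 4, 7]
After 3 (swap(8, 3)): [3, 1, 6, 7, 0, 2, 8, 4, 5]
After 4 (reverse(3, 6)): [3, 1, 6, 8, 2, 0, 7, 4, 5]
After 5 (swap(2, 3)): [3, 1, 8, 6, 2, 0, 7, 4, 5]
After 6 (rotate_left(2, 6, k=2)): [3, 1, 2, 0, 7, 8, 6, 4, 5]
After 7 (reverse(5, 6)): [3, 1, 2, 0, 7, 6, 8, 4, 5]
After 8 (swap(8, 5)): [3, 1, 2, 0, 7, 5, 8, 4, 6]
After 9 (rotate_left(0, 8, k=6)): [8, 4, 6, 3, 1, 2, 0, 7, 5]
After 10 (swap(2, 0)): [6, 4, 8, 3, 1, 2, 0, 7, 5]
After 11 (reverse(7, 8)): [6, 4, 8, 3, 1, 2, 0, 5, 7]
After 12 (swap(6, 8)): [6, 4, 8, 3, 1, 2, 7, 5, 0]
After 13 (swap(8, 3)): [6, 4, 8, 0, 1, 2, 7, 5, 3]
After 14 (reverse(3, 7)): [6, 4, 8, 5, 7, 2, 1, 0, 3]

Answer: [6, 4, 8, 5, 7, 2, 1, 0, 3]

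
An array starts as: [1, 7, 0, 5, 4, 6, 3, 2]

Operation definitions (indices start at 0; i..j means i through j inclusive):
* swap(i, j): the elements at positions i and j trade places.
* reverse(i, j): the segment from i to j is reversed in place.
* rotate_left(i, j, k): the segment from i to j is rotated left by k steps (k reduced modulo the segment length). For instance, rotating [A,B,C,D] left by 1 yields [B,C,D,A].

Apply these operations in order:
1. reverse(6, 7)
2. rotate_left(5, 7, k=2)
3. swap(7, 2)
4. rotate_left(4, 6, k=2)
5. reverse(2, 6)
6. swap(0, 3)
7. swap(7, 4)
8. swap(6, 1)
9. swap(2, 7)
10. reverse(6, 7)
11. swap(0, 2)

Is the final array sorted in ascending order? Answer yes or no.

After 1 (reverse(6, 7)): [1, 7, 0, 5, 4, 6, 2, 3]
After 2 (rotate_left(5, 7, k=2)): [1, 7, 0, 5, 4, 3, 6, 2]
After 3 (swap(7, 2)): [1, 7, 2, 5, 4, 3, 6, 0]
After 4 (rotate_left(4, 6, k=2)): [1, 7, 2, 5, 6, 4, 3, 0]
After 5 (reverse(2, 6)): [1, 7, 3, 4, 6, 5, 2, 0]
After 6 (swap(0, 3)): [4, 7, 3, 1, 6, 5, 2, 0]
After 7 (swap(7, 4)): [4, 7, 3, 1, 0, 5, 2, 6]
After 8 (swap(6, 1)): [4, 2, 3, 1, 0, 5, 7, 6]
After 9 (swap(2, 7)): [4, 2, 6, 1, 0, 5, 7, 3]
After 10 (reverse(6, 7)): [4, 2, 6, 1, 0, 5, 3, 7]
After 11 (swap(0, 2)): [6, 2, 4, 1, 0, 5, 3, 7]

Answer: no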